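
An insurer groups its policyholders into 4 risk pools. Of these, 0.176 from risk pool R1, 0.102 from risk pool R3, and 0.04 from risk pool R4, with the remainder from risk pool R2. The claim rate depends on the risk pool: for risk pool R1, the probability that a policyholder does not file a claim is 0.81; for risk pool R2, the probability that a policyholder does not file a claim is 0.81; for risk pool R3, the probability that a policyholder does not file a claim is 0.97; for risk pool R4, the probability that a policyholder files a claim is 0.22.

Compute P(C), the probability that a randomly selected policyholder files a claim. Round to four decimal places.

0.1749

P(R2) = 1 − (0.176 + 0.102 + 0.04) = 0.682.
P(C|R1) = 1 − 0.81 = 0.19.
P(C|R2) = 1 − 0.81 = 0.19.
P(C|R3) = 1 − 0.97 = 0.03.
By the law of total probability,
P(C) = P(C|R1)·P(R1) + P(C|R2)·P(R2) + P(C|R3)·P(R3) + P(C|R4)·P(R4)
      = 0.19·0.176 + 0.19·0.682 + 0.03·0.102 + 0.22·0.04
      = 0.03344 + 0.12958 + 0.00306 + 0.0088 = 0.17488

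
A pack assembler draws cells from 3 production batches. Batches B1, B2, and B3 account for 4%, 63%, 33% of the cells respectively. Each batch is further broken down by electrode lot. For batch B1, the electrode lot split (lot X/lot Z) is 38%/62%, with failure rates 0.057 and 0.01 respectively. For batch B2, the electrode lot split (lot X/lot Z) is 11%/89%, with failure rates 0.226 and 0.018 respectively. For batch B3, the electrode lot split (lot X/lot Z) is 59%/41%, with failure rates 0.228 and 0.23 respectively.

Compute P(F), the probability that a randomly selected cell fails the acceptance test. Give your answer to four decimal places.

P(F|B1) = 0.38·0.057 + 0.62·0.01 = 0.02166 + 0.0062 = 0.02786
P(F|B2) = 0.11·0.226 + 0.89·0.018 = 0.02486 + 0.01602 = 0.04088
P(F|B3) = 0.59·0.228 + 0.41·0.23 = 0.13452 + 0.0943 = 0.22882
Then overall,
P(F) = 0.04·0.02786 + 0.63·0.04088 + 0.33·0.22882
      = 0.0011144 + 0.0257544 + 0.0755106 = 0.1023794

P(F) ≈ 0.1024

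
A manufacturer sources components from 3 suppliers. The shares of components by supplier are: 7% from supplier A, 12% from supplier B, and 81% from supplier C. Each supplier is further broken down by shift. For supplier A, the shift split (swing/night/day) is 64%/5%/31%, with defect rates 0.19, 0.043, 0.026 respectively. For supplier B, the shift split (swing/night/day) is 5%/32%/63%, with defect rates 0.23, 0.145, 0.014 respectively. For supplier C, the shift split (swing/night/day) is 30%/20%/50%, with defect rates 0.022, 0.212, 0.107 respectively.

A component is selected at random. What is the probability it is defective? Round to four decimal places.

P(D|A) = 0.64·0.19 + 0.05·0.043 + 0.31·0.026 = 0.1216 + 0.00215 + 0.00806 = 0.13181
P(D|B) = 0.05·0.23 + 0.32·0.145 + 0.63·0.014 = 0.0115 + 0.0464 + 0.00882 = 0.06672
P(D|C) = 0.3·0.022 + 0.2·0.212 + 0.5·0.107 = 0.0066 + 0.0424 + 0.0535 = 0.1025
Then overall,
P(D) = 0.07·0.13181 + 0.12·0.06672 + 0.81·0.1025
      = 0.0092267 + 0.0080064 + 0.083025 = 0.1002581

0.1003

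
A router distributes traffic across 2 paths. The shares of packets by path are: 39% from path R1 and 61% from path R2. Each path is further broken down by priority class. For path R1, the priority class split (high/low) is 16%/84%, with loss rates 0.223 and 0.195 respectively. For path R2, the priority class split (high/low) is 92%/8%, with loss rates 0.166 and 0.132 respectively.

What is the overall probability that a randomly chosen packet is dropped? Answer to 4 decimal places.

P(L|R1) = 0.16·0.223 + 0.84·0.195 = 0.03568 + 0.1638 = 0.19948
P(L|R2) = 0.92·0.166 + 0.08·0.132 = 0.15272 + 0.01056 = 0.16328
By total probability over the outer partition,
P(L) = 0.39·0.19948 + 0.61·0.16328
      = 0.0777972 + 0.0996008 = 0.177398

P(L) ≈ 0.1774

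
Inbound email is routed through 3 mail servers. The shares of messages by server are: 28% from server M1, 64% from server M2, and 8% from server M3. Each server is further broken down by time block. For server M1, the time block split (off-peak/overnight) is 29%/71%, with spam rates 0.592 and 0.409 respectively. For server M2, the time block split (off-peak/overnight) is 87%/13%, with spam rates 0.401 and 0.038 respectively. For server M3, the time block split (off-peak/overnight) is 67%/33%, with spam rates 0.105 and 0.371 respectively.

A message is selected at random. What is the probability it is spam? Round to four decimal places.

P(S) ≈ 0.3712

P(S|M1) = 0.29·0.592 + 0.71·0.409 = 0.17168 + 0.29039 = 0.46207
P(S|M2) = 0.87·0.401 + 0.13·0.038 = 0.34887 + 0.00494 = 0.35381
P(S|M3) = 0.67·0.105 + 0.33·0.371 = 0.07035 + 0.12243 = 0.19278
By total probability over the outer partition,
P(S) = 0.28·0.46207 + 0.64·0.35381 + 0.08·0.19278
      = 0.1293796 + 0.2264384 + 0.0154224 = 0.3712404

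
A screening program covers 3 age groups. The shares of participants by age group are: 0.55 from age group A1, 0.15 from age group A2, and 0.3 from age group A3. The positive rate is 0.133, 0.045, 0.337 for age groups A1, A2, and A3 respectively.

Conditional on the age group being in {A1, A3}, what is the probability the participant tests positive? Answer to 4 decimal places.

Let S = {A1, A3}.
P(S) = 0.55 + 0.3 = 0.85.
P(T ∩ S) = 0.133·0.55 + 0.337·0.3 = 0.07315 + 0.1011 = 0.17425.
P(T | S) = 0.17425 / 0.85 = 0.205000…

P(T|S) ≈ 0.2050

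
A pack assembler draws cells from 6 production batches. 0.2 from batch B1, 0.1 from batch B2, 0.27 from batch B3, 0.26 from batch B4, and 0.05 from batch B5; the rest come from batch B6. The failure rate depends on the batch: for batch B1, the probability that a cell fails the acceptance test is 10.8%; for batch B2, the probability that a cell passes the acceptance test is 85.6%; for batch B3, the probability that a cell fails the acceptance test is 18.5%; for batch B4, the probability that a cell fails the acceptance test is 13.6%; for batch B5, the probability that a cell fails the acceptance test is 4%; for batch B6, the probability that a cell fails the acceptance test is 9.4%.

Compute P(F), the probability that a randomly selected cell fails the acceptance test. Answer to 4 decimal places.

P(B6) = 1 − (0.2 + 0.1 + 0.27 + 0.26 + 0.05) = 0.12.
P(F|B2) = 1 − 0.856 = 0.144.
Using total probability over the partition,
P(F) = P(F|B1)·P(B1) + P(F|B2)·P(B2) + P(F|B3)·P(B3) + P(F|B4)·P(B4) + P(F|B5)·P(B5) + P(F|B6)·P(B6)
      = 0.108·0.2 + 0.144·0.1 + 0.185·0.27 + 0.136·0.26 + 0.04·0.05 + 0.094·0.12
      = 0.0216 + 0.0144 + 0.04995 + 0.03536 + 0.002 + 0.01128 = 0.13459

0.1346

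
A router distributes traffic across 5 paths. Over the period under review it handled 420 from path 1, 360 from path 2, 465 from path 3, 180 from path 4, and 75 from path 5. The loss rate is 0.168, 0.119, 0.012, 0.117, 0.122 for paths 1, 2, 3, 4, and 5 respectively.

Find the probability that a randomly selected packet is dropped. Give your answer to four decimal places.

P(L) ≈ 0.0995

Total: 420 + 360 + 465 + 180 + 75 = 1500.
P(1) = 420/1500 = 0.28. P(2) = 360/1500 = 0.24. P(3) = 465/1500 = 0.31. P(4) = 180/1500 = 0.12. P(5) = 75/1500 = 0.05.
P(L) = P(L|1)·P(1) + P(L|2)·P(2) + P(L|3)·P(3) + P(L|4)·P(4) + P(L|5)·P(5)
      = 0.168·0.28 + 0.119·0.24 + 0.012·0.31 + 0.117·0.12 + 0.122·0.05
      = 0.04704 + 0.02856 + 0.00372 + 0.01404 + 0.0061 = 0.09946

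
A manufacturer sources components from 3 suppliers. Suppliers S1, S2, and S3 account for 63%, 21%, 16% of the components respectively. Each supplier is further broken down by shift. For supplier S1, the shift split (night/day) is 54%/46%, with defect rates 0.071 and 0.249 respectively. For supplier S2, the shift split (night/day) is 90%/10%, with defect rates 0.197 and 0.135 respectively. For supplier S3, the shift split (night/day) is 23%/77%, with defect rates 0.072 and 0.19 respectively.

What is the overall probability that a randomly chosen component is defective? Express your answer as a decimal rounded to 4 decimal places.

P(D) ≈ 0.1624

P(D|S1) = 0.54·0.071 + 0.46·0.249 = 0.03834 + 0.11454 = 0.15288
P(D|S2) = 0.9·0.197 + 0.1·0.135 = 0.1773 + 0.0135 = 0.1908
P(D|S3) = 0.23·0.072 + 0.77·0.19 = 0.01656 + 0.1463 = 0.16286
By total probability over the outer partition,
P(D) = 0.63·0.15288 + 0.21·0.1908 + 0.16·0.16286
      = 0.0963144 + 0.040068 + 0.0260576 = 0.16244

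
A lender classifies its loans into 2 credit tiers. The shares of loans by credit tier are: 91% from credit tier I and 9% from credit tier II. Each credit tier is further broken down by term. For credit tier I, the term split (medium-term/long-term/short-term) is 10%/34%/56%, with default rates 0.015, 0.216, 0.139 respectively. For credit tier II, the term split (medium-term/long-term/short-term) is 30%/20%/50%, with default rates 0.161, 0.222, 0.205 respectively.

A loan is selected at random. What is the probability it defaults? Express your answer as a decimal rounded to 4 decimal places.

P(D|I) = 0.1·0.015 + 0.34·0.216 + 0.56·0.139 = 0.0015 + 0.07344 + 0.07784 = 0.15278
P(D|II) = 0.3·0.161 + 0.2·0.222 + 0.5·0.205 = 0.0483 + 0.0444 + 0.1025 = 0.1952
By total probability over the outer partition,
P(D) = 0.91·0.15278 + 0.09·0.1952
      = 0.1390298 + 0.017568 = 0.1565978

0.1566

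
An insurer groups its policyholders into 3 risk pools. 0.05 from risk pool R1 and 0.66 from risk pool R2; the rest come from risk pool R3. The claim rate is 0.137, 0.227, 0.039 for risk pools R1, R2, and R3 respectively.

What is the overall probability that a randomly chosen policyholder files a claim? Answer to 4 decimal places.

P(R3) = 1 − (0.05 + 0.66) = 0.29.
P(C) = P(C|R1)·P(R1) + P(C|R2)·P(R2) + P(C|R3)·P(R3)
      = 0.137·0.05 + 0.227·0.66 + 0.039·0.29
      = 0.00685 + 0.14982 + 0.01131 = 0.16798

P(C) ≈ 0.1680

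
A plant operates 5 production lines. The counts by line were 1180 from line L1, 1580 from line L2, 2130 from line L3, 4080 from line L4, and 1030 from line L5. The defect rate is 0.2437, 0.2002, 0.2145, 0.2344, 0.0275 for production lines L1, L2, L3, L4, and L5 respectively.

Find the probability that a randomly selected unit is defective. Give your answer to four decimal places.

Total: 1180 + 1580 + 2130 + 4080 + 1030 = 10000.
P(L1) = 1180/10000 = 0.118. P(L2) = 1580/10000 = 0.158. P(L3) = 2130/10000 = 0.213. P(L4) = 4080/10000 = 0.408. P(L5) = 1030/10000 = 0.103.
P(D) = P(D|L1)·P(L1) + P(D|L2)·P(L2) + P(D|L3)·P(L3) + P(D|L4)·P(L4) + P(D|L5)·P(L5)
      = 0.2437·0.118 + 0.2002·0.158 + 0.2145·0.213 + 0.2344·0.408 + 0.0275·0.103
      = 0.0287566 + 0.0316316 + 0.0456885 + 0.0956352 + 0.0028325 = 0.2045444

P(D) ≈ 0.2045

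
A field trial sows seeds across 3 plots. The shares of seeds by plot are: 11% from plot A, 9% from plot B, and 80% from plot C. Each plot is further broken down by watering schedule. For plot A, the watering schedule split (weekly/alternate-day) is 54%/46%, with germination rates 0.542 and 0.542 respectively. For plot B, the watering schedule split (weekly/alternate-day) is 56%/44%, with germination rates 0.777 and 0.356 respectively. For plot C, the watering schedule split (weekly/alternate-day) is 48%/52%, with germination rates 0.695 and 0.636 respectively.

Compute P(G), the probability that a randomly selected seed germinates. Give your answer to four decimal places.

P(G) ≈ 0.6443

P(G|A) = 0.54·0.542 + 0.46·0.542 = 0.29268 + 0.24932 = 0.542
P(G|B) = 0.56·0.777 + 0.44·0.356 = 0.43512 + 0.15664 = 0.59176
P(G|C) = 0.48·0.695 + 0.52·0.636 = 0.3336 + 0.33072 = 0.66432
Then overall,
P(G) = 0.11·0.542 + 0.09·0.59176 + 0.8·0.66432
      = 0.05962 + 0.0532584 + 0.531456 = 0.6443344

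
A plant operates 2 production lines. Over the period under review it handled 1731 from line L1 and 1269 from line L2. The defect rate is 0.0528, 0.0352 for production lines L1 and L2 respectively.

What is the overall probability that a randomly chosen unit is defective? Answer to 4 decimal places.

P(D) ≈ 0.0454

Total: 1731 + 1269 = 3000.
P(L1) = 1731/3000 = 0.577. P(L2) = 1269/3000 = 0.423.
Using total probability over the partition,
P(D) = P(D|L1)·P(L1) + P(D|L2)·P(L2)
      = 0.0528·0.577 + 0.0352·0.423
      = 0.0304656 + 0.0148896 = 0.0453552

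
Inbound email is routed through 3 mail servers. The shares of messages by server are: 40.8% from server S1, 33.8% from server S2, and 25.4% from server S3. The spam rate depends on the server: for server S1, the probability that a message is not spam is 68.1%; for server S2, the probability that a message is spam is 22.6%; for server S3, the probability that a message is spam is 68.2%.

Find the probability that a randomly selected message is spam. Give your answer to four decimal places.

0.3798

P(S|S1) = 1 − 0.681 = 0.319.
Summing over the partition,
P(S) = P(S|S1)·P(S1) + P(S|S2)·P(S2) + P(S|S3)·P(S3)
      = 0.319·0.408 + 0.226·0.338 + 0.682·0.254
      = 0.130152 + 0.076388 + 0.173228 = 0.379768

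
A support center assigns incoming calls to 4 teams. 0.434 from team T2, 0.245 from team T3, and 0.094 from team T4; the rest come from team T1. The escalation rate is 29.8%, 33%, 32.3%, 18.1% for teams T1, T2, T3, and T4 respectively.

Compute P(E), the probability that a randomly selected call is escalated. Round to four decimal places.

P(T1) = 1 − (0.434 + 0.245 + 0.094) = 0.227.
Using total probability over the partition,
P(E) = P(E|T1)·P(T1) + P(E|T2)·P(T2) + P(E|T3)·P(T3) + P(E|T4)·P(T4)
      = 0.298·0.227 + 0.33·0.434 + 0.323·0.245 + 0.181·0.094
      = 0.067646 + 0.14322 + 0.079135 + 0.017014 = 0.307015

P(E) ≈ 0.3070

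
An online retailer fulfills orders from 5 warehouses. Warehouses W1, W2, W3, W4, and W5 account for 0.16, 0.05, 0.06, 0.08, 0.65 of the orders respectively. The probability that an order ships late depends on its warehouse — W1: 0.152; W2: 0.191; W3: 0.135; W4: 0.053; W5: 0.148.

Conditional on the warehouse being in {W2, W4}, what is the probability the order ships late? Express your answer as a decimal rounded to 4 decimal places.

Let S = {W2, W4}.
P(S) = 0.05 + 0.08 = 0.13.
P(L ∩ S) = 0.191·0.05 + 0.053·0.08 = 0.00955 + 0.00424 = 0.01379.
P(L | S) = 0.01379 / 0.13 = 0.106077…

P(L|S) ≈ 0.1061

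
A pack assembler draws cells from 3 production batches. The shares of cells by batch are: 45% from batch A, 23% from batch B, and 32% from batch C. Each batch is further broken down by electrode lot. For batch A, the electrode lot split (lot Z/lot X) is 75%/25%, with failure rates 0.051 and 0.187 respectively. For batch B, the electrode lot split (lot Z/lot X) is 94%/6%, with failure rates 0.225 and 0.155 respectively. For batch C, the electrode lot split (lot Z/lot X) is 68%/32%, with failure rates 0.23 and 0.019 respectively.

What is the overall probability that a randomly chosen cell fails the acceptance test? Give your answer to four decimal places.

P(F|A) = 0.75·0.051 + 0.25·0.187 = 0.03825 + 0.04675 = 0.085
P(F|B) = 0.94·0.225 + 0.06·0.155 = 0.2115 + 0.0093 = 0.2208
P(F|C) = 0.68·0.23 + 0.32·0.019 = 0.1564 + 0.00608 = 0.16248
By total probability over the outer partition,
P(F) = 0.45·0.085 + 0.23·0.2208 + 0.32·0.16248
      = 0.03825 + 0.050784 + 0.0519936 = 0.1410276

P(F) ≈ 0.1410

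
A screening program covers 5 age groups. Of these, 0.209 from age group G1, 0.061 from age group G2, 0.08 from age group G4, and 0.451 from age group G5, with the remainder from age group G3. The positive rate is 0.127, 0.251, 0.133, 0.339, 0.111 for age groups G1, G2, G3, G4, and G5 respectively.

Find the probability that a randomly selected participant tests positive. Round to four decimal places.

P(G3) = 1 − (0.209 + 0.061 + 0.08 + 0.451) = 0.199.
P(T) = P(T|G1)·P(G1) + P(T|G2)·P(G2) + P(T|G3)·P(G3) + P(T|G4)·P(G4) + P(T|G5)·P(G5)
      = 0.127·0.209 + 0.251·0.061 + 0.133·0.199 + 0.339·0.08 + 0.111·0.451
      = 0.026543 + 0.015311 + 0.026467 + 0.02712 + 0.050061 = 0.145502

0.1455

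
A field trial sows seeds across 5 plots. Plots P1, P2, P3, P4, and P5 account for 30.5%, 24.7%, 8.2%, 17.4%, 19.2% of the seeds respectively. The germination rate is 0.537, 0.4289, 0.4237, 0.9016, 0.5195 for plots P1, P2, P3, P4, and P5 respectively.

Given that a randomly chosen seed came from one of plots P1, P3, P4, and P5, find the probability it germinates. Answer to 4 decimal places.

0.6044

Let S = {P1, P3, P4, P5}.
P(S) = 0.305 + 0.082 + 0.174 + 0.192 = 0.753.
P(G ∩ S) = 0.537·0.305 + 0.4237·0.082 + 0.9016·0.174 + 0.5195·0.192 = 0.163785 + 0.0347434 + 0.1568784 + 0.099744 = 0.4551508.
P(G | S) = 0.4551508 / 0.753 = 0.604450…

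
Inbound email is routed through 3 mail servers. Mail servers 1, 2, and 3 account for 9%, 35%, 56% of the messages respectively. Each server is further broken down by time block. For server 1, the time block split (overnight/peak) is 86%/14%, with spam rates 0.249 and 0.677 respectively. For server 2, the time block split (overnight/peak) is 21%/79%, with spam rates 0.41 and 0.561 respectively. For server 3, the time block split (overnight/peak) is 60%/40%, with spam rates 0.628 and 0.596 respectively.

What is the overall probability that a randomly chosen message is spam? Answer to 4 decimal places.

P(S|1) = 0.86·0.249 + 0.14·0.677 = 0.21414 + 0.09478 = 0.30892
P(S|2) = 0.21·0.41 + 0.79·0.561 = 0.0861 + 0.44319 = 0.52929
P(S|3) = 0.6·0.628 + 0.4·0.596 = 0.3768 + 0.2384 = 0.6152
By total probability over the outer partition,
P(S) = 0.09·0.30892 + 0.35·0.52929 + 0.56·0.6152
      = 0.0278028 + 0.1852515 + 0.344512 = 0.5575663

0.5576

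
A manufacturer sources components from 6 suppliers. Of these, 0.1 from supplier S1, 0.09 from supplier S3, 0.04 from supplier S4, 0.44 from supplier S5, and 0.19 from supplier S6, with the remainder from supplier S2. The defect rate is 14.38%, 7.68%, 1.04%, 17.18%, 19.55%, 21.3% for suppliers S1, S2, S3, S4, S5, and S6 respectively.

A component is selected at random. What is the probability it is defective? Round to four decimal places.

P(S2) = 1 − (0.1 + 0.09 + 0.04 + 0.44 + 0.19) = 0.14.
P(D) = P(D|S1)·P(S1) + P(D|S2)·P(S2) + P(D|S3)·P(S3) + P(D|S4)·P(S4) + P(D|S5)·P(S5) + P(D|S6)·P(S6)
      = 0.1438·0.1 + 0.0768·0.14 + 0.0104·0.09 + 0.1718·0.04 + 0.1955·0.44 + 0.213·0.19
      = 0.01438 + 0.010752 + 0.000936 + 0.006872 + 0.08602 + 0.04047 = 0.15943

P(D) ≈ 0.1594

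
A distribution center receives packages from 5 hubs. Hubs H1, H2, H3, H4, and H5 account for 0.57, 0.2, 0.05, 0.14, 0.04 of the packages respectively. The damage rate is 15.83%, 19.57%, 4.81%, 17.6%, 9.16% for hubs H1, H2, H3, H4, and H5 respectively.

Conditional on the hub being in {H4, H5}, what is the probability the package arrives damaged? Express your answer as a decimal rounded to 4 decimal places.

Let S = {H4, H5}.
P(S) = 0.14 + 0.04 = 0.18.
P(D ∩ S) = 0.176·0.14 + 0.0916·0.04 = 0.02464 + 0.003664 = 0.028304.
P(D | S) = 0.028304 / 0.18 = 0.157244…

P(D|S) ≈ 0.1572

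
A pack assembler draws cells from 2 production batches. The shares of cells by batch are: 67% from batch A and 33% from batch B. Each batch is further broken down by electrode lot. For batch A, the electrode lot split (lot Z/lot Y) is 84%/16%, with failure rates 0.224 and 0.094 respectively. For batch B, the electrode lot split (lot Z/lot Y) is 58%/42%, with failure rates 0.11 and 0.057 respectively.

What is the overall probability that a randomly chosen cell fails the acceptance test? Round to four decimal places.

P(F|A) = 0.84·0.224 + 0.16·0.094 = 0.18816 + 0.01504 = 0.2032
P(F|B) = 0.58·0.11 + 0.42·0.057 = 0.0638 + 0.02394 = 0.08774
By total probability over the outer partition,
P(F) = 0.67·0.2032 + 0.33·0.08774
      = 0.136144 + 0.0289542 = 0.1650982

0.1651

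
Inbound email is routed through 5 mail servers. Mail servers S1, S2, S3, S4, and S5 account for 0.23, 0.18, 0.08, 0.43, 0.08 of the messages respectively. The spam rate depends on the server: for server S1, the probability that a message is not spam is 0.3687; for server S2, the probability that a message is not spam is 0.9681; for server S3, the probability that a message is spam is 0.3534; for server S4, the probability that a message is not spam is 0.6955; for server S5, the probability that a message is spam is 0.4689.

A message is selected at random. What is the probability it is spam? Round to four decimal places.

P(S|S1) = 1 − 0.3687 = 0.6313.
P(S|S2) = 1 − 0.9681 = 0.0319.
P(S|S4) = 1 − 0.6955 = 0.3045.
Summing over the partition,
P(S) = P(S|S1)·P(S1) + P(S|S2)·P(S2) + P(S|S3)·P(S3) + P(S|S4)·P(S4) + P(S|S5)·P(S5)
      = 0.6313·0.23 + 0.0319·0.18 + 0.3534·0.08 + 0.3045·0.43 + 0.4689·0.08
      = 0.145199 + 0.005742 + 0.028272 + 0.130935 + 0.037512 = 0.34766

P(S) ≈ 0.3477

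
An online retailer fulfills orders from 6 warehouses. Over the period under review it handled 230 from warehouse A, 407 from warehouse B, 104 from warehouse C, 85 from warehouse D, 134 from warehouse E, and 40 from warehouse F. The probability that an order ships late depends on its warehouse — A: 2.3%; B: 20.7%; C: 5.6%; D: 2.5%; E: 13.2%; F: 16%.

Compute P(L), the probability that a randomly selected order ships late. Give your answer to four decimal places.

Total: 230 + 407 + 104 + 85 + 134 + 40 = 1000.
P(A) = 230/1000 = 0.23. P(B) = 407/1000 = 0.407. P(C) = 104/1000 = 0.104. P(D) = 85/1000 = 0.085. P(E) = 134/1000 = 0.134. P(F) = 40/1000 = 0.04.
P(L) = P(L|A)·P(A) + P(L|B)·P(B) + P(L|C)·P(C) + P(L|D)·P(D) + P(L|E)·P(E) + P(L|F)·P(F)
      = 0.023·0.23 + 0.207·0.407 + 0.056·0.104 + 0.025·0.085 + 0.132·0.134 + 0.16·0.04
      = 0.00529 + 0.084249 + 0.005824 + 0.002125 + 0.017688 + 0.0064 = 0.121576

P(L) ≈ 0.1216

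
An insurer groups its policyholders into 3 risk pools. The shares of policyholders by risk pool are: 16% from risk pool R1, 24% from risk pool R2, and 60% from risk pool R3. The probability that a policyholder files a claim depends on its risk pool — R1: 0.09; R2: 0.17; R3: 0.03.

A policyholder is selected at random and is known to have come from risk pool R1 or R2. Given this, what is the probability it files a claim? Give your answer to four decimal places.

0.1380

Let S = {R1, R2}.
P(S) = 0.16 + 0.24 = 0.4.
P(C ∩ S) = 0.09·0.16 + 0.17·0.24 = 0.0144 + 0.0408 = 0.0552.
P(C | S) = 0.0552 / 0.4 = 0.138000…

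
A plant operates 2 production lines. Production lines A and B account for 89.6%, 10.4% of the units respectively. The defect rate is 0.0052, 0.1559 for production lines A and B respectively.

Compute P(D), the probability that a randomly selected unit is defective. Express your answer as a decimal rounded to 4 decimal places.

P(D) = P(D|A)·P(A) + P(D|B)·P(B)
      = 0.0052·0.896 + 0.1559·0.104
      = 0.0046592 + 0.0162136 = 0.0208728

P(D) ≈ 0.0209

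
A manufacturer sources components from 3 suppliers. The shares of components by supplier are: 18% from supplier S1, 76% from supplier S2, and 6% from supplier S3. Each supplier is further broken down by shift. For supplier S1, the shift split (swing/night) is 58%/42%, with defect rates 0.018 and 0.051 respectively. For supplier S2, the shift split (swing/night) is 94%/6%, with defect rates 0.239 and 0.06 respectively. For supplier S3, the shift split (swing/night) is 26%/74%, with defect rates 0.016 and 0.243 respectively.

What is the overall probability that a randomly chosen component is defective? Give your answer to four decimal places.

P(D) ≈ 0.1903

P(D|S1) = 0.58·0.018 + 0.42·0.051 = 0.01044 + 0.02142 = 0.03186
P(D|S2) = 0.94·0.239 + 0.06·0.06 = 0.22466 + 0.0036 = 0.22826
P(D|S3) = 0.26·0.016 + 0.74·0.243 = 0.00416 + 0.17982 = 0.18398
By total probability over the outer partition,
P(D) = 0.18·0.03186 + 0.76·0.22826 + 0.06·0.18398
      = 0.0057348 + 0.1734776 + 0.0110388 = 0.1902512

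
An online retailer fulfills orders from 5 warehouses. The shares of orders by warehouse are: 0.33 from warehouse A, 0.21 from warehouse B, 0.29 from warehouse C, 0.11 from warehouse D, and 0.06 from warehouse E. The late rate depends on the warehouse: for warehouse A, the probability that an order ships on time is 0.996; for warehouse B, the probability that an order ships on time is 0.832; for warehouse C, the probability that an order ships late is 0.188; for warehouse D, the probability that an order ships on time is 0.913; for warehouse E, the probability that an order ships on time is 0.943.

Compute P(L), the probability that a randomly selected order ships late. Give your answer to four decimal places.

P(L) ≈ 0.1041

P(L|A) = 1 − 0.996 = 0.004.
P(L|B) = 1 − 0.832 = 0.168.
P(L|D) = 1 − 0.913 = 0.087.
P(L|E) = 1 − 0.943 = 0.057.
P(L) = P(L|A)·P(A) + P(L|B)·P(B) + P(L|C)·P(C) + P(L|D)·P(D) + P(L|E)·P(E)
      = 0.004·0.33 + 0.168·0.21 + 0.188·0.29 + 0.087·0.11 + 0.057·0.06
      = 0.00132 + 0.03528 + 0.05452 + 0.00957 + 0.00342 = 0.10411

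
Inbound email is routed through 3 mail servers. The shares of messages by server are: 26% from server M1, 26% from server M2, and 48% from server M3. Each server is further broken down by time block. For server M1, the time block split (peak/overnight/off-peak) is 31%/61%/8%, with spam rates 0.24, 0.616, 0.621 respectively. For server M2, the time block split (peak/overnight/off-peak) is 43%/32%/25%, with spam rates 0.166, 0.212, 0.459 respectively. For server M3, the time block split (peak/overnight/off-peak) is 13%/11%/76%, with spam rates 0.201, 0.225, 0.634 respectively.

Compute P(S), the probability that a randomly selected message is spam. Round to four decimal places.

P(S|M1) = 0.31·0.24 + 0.61·0.616 + 0.08·0.621 = 0.0744 + 0.37576 + 0.04968 = 0.49984
P(S|M2) = 0.43·0.166 + 0.32·0.212 + 0.25·0.459 = 0.07138 + 0.06784 + 0.11475 = 0.25397
P(S|M3) = 0.13·0.201 + 0.11·0.225 + 0.76·0.634 = 0.02613 + 0.02475 + 0.48184 = 0.53272
Then overall,
P(S) = 0.26·0.49984 + 0.26·0.25397 + 0.48·0.53272
      = 0.1299584 + 0.0660322 + 0.2557056 = 0.4516962

0.4517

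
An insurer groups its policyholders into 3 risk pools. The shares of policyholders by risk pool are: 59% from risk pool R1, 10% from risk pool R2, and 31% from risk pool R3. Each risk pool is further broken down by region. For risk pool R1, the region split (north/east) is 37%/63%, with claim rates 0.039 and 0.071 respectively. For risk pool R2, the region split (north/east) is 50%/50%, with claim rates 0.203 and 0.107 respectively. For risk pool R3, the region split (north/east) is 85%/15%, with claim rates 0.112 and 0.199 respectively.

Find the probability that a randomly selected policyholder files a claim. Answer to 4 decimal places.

P(C|R1) = 0.37·0.039 + 0.63·0.071 = 0.01443 + 0.04473 = 0.05916
P(C|R2) = 0.5·0.203 + 0.5·0.107 = 0.1015 + 0.0535 = 0.155
P(C|R3) = 0.85·0.112 + 0.15·0.199 = 0.0952 + 0.02985 = 0.12505
Then overall,
P(C) = 0.59·0.05916 + 0.1·0.155 + 0.31·0.12505
      = 0.0349044 + 0.0155 + 0.0387655 = 0.0891699

0.0892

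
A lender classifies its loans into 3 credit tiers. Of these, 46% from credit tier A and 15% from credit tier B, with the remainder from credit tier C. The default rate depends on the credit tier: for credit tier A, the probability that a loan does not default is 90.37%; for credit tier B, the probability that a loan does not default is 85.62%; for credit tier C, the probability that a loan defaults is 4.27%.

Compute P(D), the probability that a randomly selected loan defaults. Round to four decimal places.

P(C) = 1 − (0.46 + 0.15) = 0.39.
P(D|A) = 1 − 0.9037 = 0.0963.
P(D|B) = 1 − 0.8562 = 0.1438.
P(D) = P(D|A)·P(A) + P(D|B)·P(B) + P(D|C)·P(C)
      = 0.0963·0.46 + 0.1438·0.15 + 0.0427·0.39
      = 0.044298 + 0.02157 + 0.016653 = 0.082521

P(D) ≈ 0.0825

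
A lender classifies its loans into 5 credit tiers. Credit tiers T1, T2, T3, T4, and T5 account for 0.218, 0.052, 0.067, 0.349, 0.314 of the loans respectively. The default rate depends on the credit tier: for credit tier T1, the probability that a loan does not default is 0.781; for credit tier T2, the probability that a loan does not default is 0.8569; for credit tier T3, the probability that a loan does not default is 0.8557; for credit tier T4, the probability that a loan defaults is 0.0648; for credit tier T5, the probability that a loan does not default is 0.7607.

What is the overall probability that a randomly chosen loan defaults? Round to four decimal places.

P(D) ≈ 0.1626

P(D|T1) = 1 − 0.781 = 0.219.
P(D|T2) = 1 − 0.8569 = 0.1431.
P(D|T3) = 1 − 0.8557 = 0.1443.
P(D|T5) = 1 − 0.7607 = 0.2393.
Summing over the partition,
P(D) = P(D|T1)·P(T1) + P(D|T2)·P(T2) + P(D|T3)·P(T3) + P(D|T4)·P(T4) + P(D|T5)·P(T5)
      = 0.219·0.218 + 0.1431·0.052 + 0.1443·0.067 + 0.0648·0.349 + 0.2393·0.314
      = 0.047742 + 0.0074412 + 0.0096681 + 0.0226152 + 0.0751402 = 0.1626067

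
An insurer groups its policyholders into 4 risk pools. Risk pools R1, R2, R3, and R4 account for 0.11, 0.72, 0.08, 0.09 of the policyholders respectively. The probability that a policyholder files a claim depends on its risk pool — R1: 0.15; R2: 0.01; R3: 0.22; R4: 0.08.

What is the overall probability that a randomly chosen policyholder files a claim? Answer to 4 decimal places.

P(C) ≈ 0.0485

By the law of total probability,
P(C) = P(C|R1)·P(R1) + P(C|R2)·P(R2) + P(C|R3)·P(R3) + P(C|R4)·P(R4)
      = 0.15·0.11 + 0.01·0.72 + 0.22·0.08 + 0.08·0.09
      = 0.0165 + 0.0072 + 0.0176 + 0.0072 = 0.0485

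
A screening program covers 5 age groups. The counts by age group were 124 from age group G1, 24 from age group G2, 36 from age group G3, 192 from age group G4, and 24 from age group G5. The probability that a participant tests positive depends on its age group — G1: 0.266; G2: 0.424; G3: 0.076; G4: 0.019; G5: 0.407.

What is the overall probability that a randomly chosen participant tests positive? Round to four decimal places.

Total: 124 + 24 + 36 + 192 + 24 = 400.
P(G1) = 124/400 = 0.31. P(G2) = 24/400 = 0.06. P(G3) = 36/400 = 0.09. P(G4) = 192/400 = 0.48. P(G5) = 24/400 = 0.06.
P(T) = P(T|G1)·P(G1) + P(T|G2)·P(G2) + P(T|G3)·P(G3) + P(T|G4)·P(G4) + P(T|G5)·P(G5)
      = 0.266·0.31 + 0.424·0.06 + 0.076·0.09 + 0.019·0.48 + 0.407·0.06
      = 0.08246 + 0.02544 + 0.00684 + 0.00912 + 0.02442 = 0.14828

P(T) ≈ 0.1483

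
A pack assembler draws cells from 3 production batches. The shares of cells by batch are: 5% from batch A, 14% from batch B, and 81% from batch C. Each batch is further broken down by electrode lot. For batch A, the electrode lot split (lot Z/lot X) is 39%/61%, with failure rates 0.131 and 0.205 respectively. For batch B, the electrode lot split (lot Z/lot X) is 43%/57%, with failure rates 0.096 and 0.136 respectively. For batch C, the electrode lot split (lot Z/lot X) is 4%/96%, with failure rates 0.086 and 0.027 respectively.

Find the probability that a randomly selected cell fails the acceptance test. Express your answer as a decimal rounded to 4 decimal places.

P(F|A) = 0.39·0.131 + 0.61·0.205 = 0.05109 + 0.12505 = 0.17614
P(F|B) = 0.43·0.096 + 0.57·0.136 = 0.04128 + 0.07752 = 0.1188
P(F|C) = 0.04·0.086 + 0.96·0.027 = 0.00344 + 0.02592 = 0.02936
Then overall,
P(F) = 0.05·0.17614 + 0.14·0.1188 + 0.81·0.02936
      = 0.008807 + 0.016632 + 0.0237816 = 0.0492206

0.0492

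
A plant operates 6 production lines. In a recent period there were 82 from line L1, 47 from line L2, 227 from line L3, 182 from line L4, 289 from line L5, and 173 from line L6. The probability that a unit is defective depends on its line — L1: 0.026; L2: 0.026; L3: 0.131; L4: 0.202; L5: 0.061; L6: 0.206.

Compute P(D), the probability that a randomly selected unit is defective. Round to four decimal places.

0.1231

Total: 82 + 47 + 227 + 182 + 289 + 173 = 1000.
P(L1) = 82/1000 = 0.082. P(L2) = 47/1000 = 0.047. P(L3) = 227/1000 = 0.227. P(L4) = 182/1000 = 0.182. P(L5) = 289/1000 = 0.289. P(L6) = 173/1000 = 0.173.
P(D) = P(D|L1)·P(L1) + P(D|L2)·P(L2) + P(D|L3)·P(L3) + P(D|L4)·P(L4) + P(D|L5)·P(L5) + P(D|L6)·P(L6)
      = 0.026·0.082 + 0.026·0.047 + 0.131·0.227 + 0.202·0.182 + 0.061·0.289 + 0.206·0.173
      = 0.002132 + 0.001222 + 0.029737 + 0.036764 + 0.017629 + 0.035638 = 0.123122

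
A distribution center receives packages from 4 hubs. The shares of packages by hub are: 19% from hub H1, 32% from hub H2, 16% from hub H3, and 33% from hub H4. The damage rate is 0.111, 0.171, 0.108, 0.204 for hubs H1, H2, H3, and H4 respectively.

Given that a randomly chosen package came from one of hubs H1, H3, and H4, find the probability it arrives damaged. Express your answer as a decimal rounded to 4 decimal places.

0.1554

Let S = {H1, H3, H4}.
P(S) = 0.19 + 0.16 + 0.33 = 0.68.
P(D ∩ S) = 0.111·0.19 + 0.108·0.16 + 0.204·0.33 = 0.02109 + 0.01728 + 0.06732 = 0.10569.
P(D | S) = 0.10569 / 0.68 = 0.155426…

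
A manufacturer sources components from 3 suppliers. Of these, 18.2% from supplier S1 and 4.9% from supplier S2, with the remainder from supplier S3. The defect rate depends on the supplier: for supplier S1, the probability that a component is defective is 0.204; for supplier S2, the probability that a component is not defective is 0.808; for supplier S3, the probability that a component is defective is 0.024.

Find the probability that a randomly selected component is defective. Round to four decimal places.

P(S3) = 1 − (0.182 + 0.049) = 0.769.
P(D|S2) = 1 − 0.808 = 0.192.
P(D) = P(D|S1)·P(S1) + P(D|S2)·P(S2) + P(D|S3)·P(S3)
      = 0.204·0.182 + 0.192·0.049 + 0.024·0.769
      = 0.037128 + 0.009408 + 0.018456 = 0.064992

0.0650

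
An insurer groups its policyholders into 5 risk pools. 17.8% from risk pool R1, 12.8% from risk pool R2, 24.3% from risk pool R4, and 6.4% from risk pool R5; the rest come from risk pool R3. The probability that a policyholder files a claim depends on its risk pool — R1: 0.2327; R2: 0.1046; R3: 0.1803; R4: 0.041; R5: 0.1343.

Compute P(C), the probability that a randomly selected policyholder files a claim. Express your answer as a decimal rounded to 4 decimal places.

0.1431

P(R3) = 1 − (0.178 + 0.128 + 0.243 + 0.064) = 0.387.
P(C) = P(C|R1)·P(R1) + P(C|R2)·P(R2) + P(C|R3)·P(R3) + P(C|R4)·P(R4) + P(C|R5)·P(R5)
      = 0.2327·0.178 + 0.1046·0.128 + 0.1803·0.387 + 0.041·0.243 + 0.1343·0.064
      = 0.0414206 + 0.0133888 + 0.0697761 + 0.009963 + 0.0085952 = 0.1431437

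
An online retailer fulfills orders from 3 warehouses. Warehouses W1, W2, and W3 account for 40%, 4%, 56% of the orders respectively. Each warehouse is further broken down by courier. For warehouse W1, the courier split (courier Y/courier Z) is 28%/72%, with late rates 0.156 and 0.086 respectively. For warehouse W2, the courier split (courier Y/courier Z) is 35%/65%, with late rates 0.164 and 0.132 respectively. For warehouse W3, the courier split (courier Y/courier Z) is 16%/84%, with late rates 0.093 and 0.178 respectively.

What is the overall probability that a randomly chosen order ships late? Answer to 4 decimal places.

0.1400

P(L|W1) = 0.28·0.156 + 0.72·0.086 = 0.04368 + 0.06192 = 0.1056
P(L|W2) = 0.35·0.164 + 0.65·0.132 = 0.0574 + 0.0858 = 0.1432
P(L|W3) = 0.16·0.093 + 0.84·0.178 = 0.01488 + 0.14952 = 0.1644
Then overall,
P(L) = 0.4·0.1056 + 0.04·0.1432 + 0.56·0.1644
      = 0.04224 + 0.005728 + 0.092064 = 0.140032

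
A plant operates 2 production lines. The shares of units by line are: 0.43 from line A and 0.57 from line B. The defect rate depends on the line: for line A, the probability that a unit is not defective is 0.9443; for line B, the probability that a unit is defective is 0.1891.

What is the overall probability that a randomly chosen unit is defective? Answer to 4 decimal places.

P(D|A) = 1 − 0.9443 = 0.0557.
P(D) = P(D|A)·P(A) + P(D|B)·P(B)
      = 0.0557·0.43 + 0.1891·0.57
      = 0.023951 + 0.107787 = 0.131738

P(D) ≈ 0.1317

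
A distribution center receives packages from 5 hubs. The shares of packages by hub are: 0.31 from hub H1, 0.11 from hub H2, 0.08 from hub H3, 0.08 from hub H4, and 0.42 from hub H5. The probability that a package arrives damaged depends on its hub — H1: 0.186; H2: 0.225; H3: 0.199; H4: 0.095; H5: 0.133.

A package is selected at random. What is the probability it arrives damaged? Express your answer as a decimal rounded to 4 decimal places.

P(D) ≈ 0.1618

Using total probability over the partition,
P(D) = P(D|H1)·P(H1) + P(D|H2)·P(H2) + P(D|H3)·P(H3) + P(D|H4)·P(H4) + P(D|H5)·P(H5)
      = 0.186·0.31 + 0.225·0.11 + 0.199·0.08 + 0.095·0.08 + 0.133·0.42
      = 0.05766 + 0.02475 + 0.01592 + 0.0076 + 0.05586 = 0.16179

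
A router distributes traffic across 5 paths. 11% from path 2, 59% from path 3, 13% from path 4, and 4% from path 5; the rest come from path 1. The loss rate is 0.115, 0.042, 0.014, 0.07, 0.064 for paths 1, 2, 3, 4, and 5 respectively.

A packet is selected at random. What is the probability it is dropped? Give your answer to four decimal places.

P(1) = 1 − (0.11 + 0.59 + 0.13 + 0.04) = 0.13.
Using total probability over the partition,
P(L) = P(L|1)·P(1) + P(L|2)·P(2) + P(L|3)·P(3) + P(L|4)·P(4) + P(L|5)·P(5)
      = 0.115·0.13 + 0.042·0.11 + 0.014·0.59 + 0.07·0.13 + 0.064·0.04
      = 0.01495 + 0.00462 + 0.00826 + 0.0091 + 0.00256 = 0.03949

0.0395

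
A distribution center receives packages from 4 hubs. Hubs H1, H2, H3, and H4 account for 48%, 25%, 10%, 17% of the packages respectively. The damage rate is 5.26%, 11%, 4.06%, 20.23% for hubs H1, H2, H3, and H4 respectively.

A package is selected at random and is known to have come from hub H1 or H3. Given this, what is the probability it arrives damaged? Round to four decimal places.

P(D|S) ≈ 0.0505

Let S = {H1, H3}.
P(S) = 0.48 + 0.1 = 0.58.
P(D ∩ S) = 0.0526·0.48 + 0.0406·0.1 = 0.025248 + 0.00406 = 0.029308.
P(D | S) = 0.029308 / 0.58 = 0.050531…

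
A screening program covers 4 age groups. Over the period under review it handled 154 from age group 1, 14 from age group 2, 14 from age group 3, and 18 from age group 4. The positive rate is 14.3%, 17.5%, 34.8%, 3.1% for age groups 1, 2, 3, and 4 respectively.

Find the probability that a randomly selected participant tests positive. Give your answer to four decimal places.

Total: 154 + 14 + 14 + 18 = 200.
P(1) = 154/200 = 0.77. P(2) = 14/200 = 0.07. P(3) = 14/200 = 0.07. P(4) = 18/200 = 0.09.
Using total probability over the partition,
P(T) = P(T|1)·P(1) + P(T|2)·P(2) + P(T|3)·P(3) + P(T|4)·P(4)
      = 0.143·0.77 + 0.175·0.07 + 0.348·0.07 + 0.031·0.09
      = 0.11011 + 0.01225 + 0.02436 + 0.00279 = 0.14951

P(T) ≈ 0.1495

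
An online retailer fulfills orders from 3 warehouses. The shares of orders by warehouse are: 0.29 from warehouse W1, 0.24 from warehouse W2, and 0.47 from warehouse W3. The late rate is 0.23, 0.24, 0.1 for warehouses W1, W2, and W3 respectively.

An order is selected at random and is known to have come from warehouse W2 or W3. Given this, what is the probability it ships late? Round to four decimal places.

0.1473

Let S = {W2, W3}.
P(S) = 0.24 + 0.47 = 0.71.
P(L ∩ S) = 0.24·0.24 + 0.1·0.47 = 0.0576 + 0.047 = 0.1046.
P(L | S) = 0.1046 / 0.71 = 0.147324…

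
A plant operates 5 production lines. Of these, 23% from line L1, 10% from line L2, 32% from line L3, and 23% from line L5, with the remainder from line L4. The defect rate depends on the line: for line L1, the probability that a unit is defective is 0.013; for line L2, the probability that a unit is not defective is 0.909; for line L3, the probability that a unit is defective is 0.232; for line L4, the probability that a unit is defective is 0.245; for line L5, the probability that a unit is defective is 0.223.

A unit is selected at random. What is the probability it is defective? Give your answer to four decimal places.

P(L4) = 1 − (0.23 + 0.1 + 0.32 + 0.23) = 0.12.
P(D|L2) = 1 − 0.909 = 0.091.
P(D) = P(D|L1)·P(L1) + P(D|L2)·P(L2) + P(D|L3)·P(L3) + P(D|L4)·P(L4) + P(D|L5)·P(L5)
      = 0.013·0.23 + 0.091·0.1 + 0.232·0.32 + 0.245·0.12 + 0.223·0.23
      = 0.00299 + 0.0091 + 0.07424 + 0.0294 + 0.05129 = 0.16702

0.1670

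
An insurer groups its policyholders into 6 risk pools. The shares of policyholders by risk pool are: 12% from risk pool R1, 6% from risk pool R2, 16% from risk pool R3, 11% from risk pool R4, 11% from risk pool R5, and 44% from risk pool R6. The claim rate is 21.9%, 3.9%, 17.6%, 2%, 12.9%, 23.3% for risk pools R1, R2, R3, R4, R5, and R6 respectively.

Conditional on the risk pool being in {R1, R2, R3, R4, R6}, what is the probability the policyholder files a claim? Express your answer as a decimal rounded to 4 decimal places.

0.1815

Let S = {R1, R2, R3, R4, R6}.
P(S) = 0.12 + 0.06 + 0.16 + 0.11 + 0.44 = 0.89.
P(C ∩ S) = 0.219·0.12 + 0.039·0.06 + 0.176·0.16 + 0.02·0.11 + 0.233·0.44 = 0.02628 + 0.00234 + 0.02816 + 0.0022 + 0.10252 = 0.1615.
P(C | S) = 0.1615 / 0.89 = 0.181461…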